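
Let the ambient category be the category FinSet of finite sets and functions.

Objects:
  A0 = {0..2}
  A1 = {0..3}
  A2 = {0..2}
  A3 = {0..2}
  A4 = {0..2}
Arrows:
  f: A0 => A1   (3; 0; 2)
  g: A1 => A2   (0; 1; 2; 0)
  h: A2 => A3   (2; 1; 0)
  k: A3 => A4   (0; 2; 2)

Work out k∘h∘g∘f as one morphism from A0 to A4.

  0 f=>3 g=>0 h=>2 k=>2
  1 f=>0 g=>0 h=>2 k=>2
  2 f=>2 g=>2 h=>0 k=>0
composite: (2; 2; 0)

Answer: (2; 2; 0)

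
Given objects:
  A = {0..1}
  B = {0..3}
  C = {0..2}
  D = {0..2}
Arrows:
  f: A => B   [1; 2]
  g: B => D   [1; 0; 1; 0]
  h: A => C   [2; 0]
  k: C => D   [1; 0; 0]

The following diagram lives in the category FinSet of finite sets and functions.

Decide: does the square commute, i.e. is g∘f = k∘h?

Answer: COMMUTES

Work:
Path 1 = f;g:
  0 f=>1 g=>0
  1 f=>2 g=>1
  composite₁ = [0; 1]
Path 2 = h;k:
  0 h=>2 k=>0
  1 h=>0 k=>1
  composite₂ = [0; 1]
Equal? same morphism ✓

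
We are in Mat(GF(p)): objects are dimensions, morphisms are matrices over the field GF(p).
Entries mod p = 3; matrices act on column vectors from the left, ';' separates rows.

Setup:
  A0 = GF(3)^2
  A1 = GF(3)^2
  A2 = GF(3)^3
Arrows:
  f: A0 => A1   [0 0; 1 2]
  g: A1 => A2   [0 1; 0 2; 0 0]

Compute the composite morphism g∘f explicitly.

Answer: [1 2; 2 1; 0 0]

Work:
  e0=⟨1,0⟩ f=>⟨0,1⟩ g=>⟨1,2,0⟩
  e1=⟨0,1⟩ f=>⟨0,2⟩ g=>⟨2,1,0⟩
⟦path⟧: [1 2; 2 1; 0 0]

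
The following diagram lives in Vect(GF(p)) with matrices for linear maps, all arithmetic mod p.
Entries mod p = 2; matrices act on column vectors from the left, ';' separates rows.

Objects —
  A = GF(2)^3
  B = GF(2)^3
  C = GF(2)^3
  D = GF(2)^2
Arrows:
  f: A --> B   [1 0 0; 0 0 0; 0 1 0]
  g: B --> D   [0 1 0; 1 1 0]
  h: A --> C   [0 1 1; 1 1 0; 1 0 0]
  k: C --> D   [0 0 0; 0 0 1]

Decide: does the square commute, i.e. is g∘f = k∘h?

Along f;g (path 1):
  e0=⟨1,0,0⟩ f-->⟨1,0,0⟩ g-->⟨0,1⟩
  e1=⟨0,1,0⟩ f-->⟨0,0,1⟩ g-->⟨0,0⟩
  e2=⟨0,0,1⟩ f-->⟨0,0,0⟩ g-->⟨0,0⟩
  composite₁ = [0 0 0; 1 0 0]
Along h;k (path 2):
  e0=⟨1,0,0⟩ h-->⟨0,1,1⟩ k-->⟨0,1⟩
  e1=⟨0,1,0⟩ h-->⟨1,1,0⟩ k-->⟨0,0⟩
  e2=⟨0,0,1⟩ h-->⟨1,0,0⟩ k-->⟨0,0⟩
  composite₂ = [0 0 0; 1 0 0]
Equal? YES — commutes

Answer: COMMUTES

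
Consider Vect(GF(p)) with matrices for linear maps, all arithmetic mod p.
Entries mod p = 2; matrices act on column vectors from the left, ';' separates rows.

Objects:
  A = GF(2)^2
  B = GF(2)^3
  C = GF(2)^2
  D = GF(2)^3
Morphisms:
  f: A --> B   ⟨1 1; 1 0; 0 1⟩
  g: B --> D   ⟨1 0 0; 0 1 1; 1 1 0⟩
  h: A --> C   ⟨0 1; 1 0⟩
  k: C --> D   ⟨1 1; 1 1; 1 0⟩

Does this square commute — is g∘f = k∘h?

Path 1 = f;g:
  e0=(1,0) f-->(1,1,0) g-->(1,1,0)
  e1=(0,1) f-->(1,0,1) g-->(1,1,1)
  ⟦path⟧₁ = ⟨1 1; 1 1; 0 1⟩
Path 2 = h;k:
  e0=(1,0) h-->(0,1) k-->(1,1,0)
  e1=(0,1) h-->(1,0) k-->(1,1,1)
  ⟦path⟧₂ = ⟨1 1; 1 1; 0 1⟩
Equal? same morphism ✓

Answer: COMMUTES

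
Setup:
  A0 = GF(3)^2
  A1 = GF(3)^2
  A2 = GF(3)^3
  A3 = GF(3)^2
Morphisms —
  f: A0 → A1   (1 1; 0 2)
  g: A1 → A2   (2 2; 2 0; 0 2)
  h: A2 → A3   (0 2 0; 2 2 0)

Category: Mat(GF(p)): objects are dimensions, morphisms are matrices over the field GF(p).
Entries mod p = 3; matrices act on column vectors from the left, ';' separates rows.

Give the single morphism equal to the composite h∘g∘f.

  e0=[1,0] f→[1,0] g→[2,2,0] h→[1,2]
  e1=[0,1] f→[1,2] g→[0,2,1] h→[1,1]
result: (1 1; 2 1)

Answer: (1 1; 2 1)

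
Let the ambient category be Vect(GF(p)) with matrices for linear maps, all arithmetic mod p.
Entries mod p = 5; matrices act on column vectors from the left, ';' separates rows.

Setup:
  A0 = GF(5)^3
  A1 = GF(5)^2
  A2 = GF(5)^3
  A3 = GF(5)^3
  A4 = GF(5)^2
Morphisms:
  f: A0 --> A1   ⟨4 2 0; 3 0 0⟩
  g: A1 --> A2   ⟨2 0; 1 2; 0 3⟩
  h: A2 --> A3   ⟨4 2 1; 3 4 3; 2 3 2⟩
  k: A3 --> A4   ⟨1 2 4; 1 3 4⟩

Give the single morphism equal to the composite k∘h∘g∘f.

Answer: ⟨4 1 0; 0 1 0⟩

Trace:
  e0=⟨1,0,0⟩ f-->⟨4,3⟩ g-->⟨3,0,4⟩ h-->⟨1,1,4⟩ k-->⟨4,0⟩
  e1=⟨0,1,0⟩ f-->⟨2,0⟩ g-->⟨4,2,0⟩ h-->⟨0,0,4⟩ k-->⟨1,1⟩
  e2=⟨0,0,1⟩ f-->⟨0,0⟩ g-->⟨0,0,0⟩ h-->⟨0,0,0⟩ k-->⟨0,0⟩
⟦path⟧: ⟨4 1 0; 0 1 0⟩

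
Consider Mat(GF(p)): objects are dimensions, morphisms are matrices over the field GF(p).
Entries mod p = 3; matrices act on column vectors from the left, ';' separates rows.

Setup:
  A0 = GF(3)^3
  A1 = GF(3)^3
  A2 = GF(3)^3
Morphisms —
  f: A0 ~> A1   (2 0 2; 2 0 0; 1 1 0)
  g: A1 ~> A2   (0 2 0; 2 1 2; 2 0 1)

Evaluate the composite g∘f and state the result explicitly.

  e0=[1,0,0] f~>[2,2,1] g~>[1,2,2]
  e1=[0,1,0] f~>[0,0,1] g~>[0,2,1]
  e2=[0,0,1] f~>[2,0,0] g~>[0,1,1]
result: (1 0 0; 2 2 1; 2 1 1)

Answer: (1 0 0; 2 2 1; 2 1 1)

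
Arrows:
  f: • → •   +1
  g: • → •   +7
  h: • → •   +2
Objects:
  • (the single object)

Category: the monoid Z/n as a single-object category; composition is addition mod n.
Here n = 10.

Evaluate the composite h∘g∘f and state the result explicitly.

  0 +1≡1 +7≡8 +2≡0  (mod 10)
composite: +0

Answer: +0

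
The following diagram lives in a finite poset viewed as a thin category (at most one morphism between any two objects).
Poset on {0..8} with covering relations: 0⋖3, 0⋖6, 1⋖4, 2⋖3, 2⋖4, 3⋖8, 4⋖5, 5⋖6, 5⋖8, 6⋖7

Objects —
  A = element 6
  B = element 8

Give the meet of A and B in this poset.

Lower bounds of A=6 and B=8: {0,1,2,4,5}
  maximal lower bounds 0 and 5 are incomparable: neither 0≤5 nor 5≤0
→ no greatest lower bound exists

Answer: NO MEET EXISTS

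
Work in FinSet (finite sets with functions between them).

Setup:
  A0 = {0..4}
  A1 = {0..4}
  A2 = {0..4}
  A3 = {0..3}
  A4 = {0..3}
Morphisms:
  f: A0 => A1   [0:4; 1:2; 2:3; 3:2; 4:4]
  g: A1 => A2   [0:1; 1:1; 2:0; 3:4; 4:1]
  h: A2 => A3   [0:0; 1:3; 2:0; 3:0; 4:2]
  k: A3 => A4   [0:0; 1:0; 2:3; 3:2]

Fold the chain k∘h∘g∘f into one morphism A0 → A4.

Answer: [0:2; 1:0; 2:3; 3:0; 4:2]

Work:
  0 f=>4 g=>1 h=>3 k=>2
  1 f=>2 g=>0 h=>0 k=>0
  2 f=>3 g=>4 h=>2 k=>3
  3 f=>2 g=>0 h=>0 k=>0
  4 f=>4 g=>1 h=>3 k=>2
composite: [0:2; 1:0; 2:3; 3:0; 4:2]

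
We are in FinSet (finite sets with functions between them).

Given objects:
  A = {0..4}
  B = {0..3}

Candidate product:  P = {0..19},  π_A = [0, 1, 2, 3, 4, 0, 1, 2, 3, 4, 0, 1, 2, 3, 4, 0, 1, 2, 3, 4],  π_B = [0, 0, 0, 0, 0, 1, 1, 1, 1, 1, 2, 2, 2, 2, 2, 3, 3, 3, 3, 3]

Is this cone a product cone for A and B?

|A|·|B| = 5·4 = 20;  |P| = 20
Check the pairing map k ↦ (π_A(k), π_B(k)):
  0 ↦ (0,0)
  1 ↦ (1,0)
  2 ↦ (2,0)
  3 ↦ (3,0)
  4 ↦ (4,0)
  5 ↦ (0,1)
  6 ↦ (1,1)
  7 ↦ (2,1)
  8 ↦ (3,1)
  9 ↦ (4,1)
  10 ↦ (0,2)
  11 ↦ (1,2)
  12 ↦ (2,2)
  13 ↦ (3,2)
  14 ↦ (4,2)
  15 ↦ (0,3)
  16 ↦ (1,3)
  17 ↦ (2,3)
  18 ↦ (3,3)
  19 ↦ (4,3)
distinct pairs in image: 20 / 20 needed
  → bijection onto A×B; projections well-typed.

Answer: VALID PRODUCT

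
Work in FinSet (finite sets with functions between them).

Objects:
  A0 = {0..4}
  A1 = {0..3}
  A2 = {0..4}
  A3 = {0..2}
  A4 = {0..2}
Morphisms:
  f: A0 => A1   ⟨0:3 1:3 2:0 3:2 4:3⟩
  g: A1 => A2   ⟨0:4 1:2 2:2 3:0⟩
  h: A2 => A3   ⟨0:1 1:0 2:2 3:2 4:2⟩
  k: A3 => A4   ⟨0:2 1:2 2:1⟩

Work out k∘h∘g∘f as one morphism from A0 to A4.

  0 f=>3 g=>0 h=>1 k=>2
  1 f=>3 g=>0 h=>1 k=>2
  2 f=>0 g=>4 h=>2 k=>1
  3 f=>2 g=>2 h=>2 k=>1
  4 f=>3 g=>0 h=>1 k=>2
⟦path⟧: ⟨0:2 1:2 2:1 3:1 4:2⟩

Answer: ⟨0:2 1:2 2:1 3:1 4:2⟩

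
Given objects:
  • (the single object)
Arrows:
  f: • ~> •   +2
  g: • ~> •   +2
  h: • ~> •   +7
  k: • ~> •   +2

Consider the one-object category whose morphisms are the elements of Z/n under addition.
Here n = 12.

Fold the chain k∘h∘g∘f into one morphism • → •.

Answer: +1

Trace:
  0 +2≡2 +2≡4 +7≡11 +2≡1  (mod 12)
composite: +1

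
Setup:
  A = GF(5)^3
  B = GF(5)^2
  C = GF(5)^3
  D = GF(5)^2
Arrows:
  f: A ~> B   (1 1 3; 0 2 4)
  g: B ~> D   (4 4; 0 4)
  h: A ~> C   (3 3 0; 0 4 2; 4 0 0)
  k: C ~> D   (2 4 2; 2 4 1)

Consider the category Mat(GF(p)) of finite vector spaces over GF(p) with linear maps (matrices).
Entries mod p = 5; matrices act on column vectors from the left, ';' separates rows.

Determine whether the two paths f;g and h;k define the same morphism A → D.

Answer: DOES NOT COMMUTE

Trace:
1) trace f;g:
  e0=⟨1,0,0⟩ f~>⟨1,0⟩ g~>⟨4,0⟩
  e1=⟨0,1,0⟩ f~>⟨1,2⟩ g~>⟨2,3⟩
  e2=⟨0,0,1⟩ f~>⟨3,4⟩ g~>⟨3,1⟩
  ⟦path⟧₁ = (4 2 3; 0 3 1)
2) trace h;k:
  e0=⟨1,0,0⟩ h~>⟨3,0,4⟩ k~>⟨4,0⟩
  e1=⟨0,1,0⟩ h~>⟨3,4,0⟩ k~>⟨2,2⟩
  e2=⟨0,0,1⟩ h~>⟨0,2,0⟩ k~>⟨3,3⟩
  ⟦path⟧₂ = (4 2 3; 0 2 3)
Equal? differ; not commutative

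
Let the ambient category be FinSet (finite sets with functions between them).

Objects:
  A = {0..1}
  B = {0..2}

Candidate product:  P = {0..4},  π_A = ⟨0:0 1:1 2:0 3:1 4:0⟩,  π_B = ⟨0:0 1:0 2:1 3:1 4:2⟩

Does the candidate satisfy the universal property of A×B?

Answer: NOT A VALID PRODUCT — |P|=5 ≠ |A|·|B|=6

Derivation:
|A|·|B| = 2·3 = 6;  |P| = 5
  → cardinalities differ; no bijection possible.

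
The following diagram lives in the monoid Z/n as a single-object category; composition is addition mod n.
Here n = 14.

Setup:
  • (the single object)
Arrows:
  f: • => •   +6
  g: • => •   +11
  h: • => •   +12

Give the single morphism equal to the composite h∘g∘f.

  0 +6≡6 +11≡3 +12≡1  (mod 14)
result: +1

Answer: +1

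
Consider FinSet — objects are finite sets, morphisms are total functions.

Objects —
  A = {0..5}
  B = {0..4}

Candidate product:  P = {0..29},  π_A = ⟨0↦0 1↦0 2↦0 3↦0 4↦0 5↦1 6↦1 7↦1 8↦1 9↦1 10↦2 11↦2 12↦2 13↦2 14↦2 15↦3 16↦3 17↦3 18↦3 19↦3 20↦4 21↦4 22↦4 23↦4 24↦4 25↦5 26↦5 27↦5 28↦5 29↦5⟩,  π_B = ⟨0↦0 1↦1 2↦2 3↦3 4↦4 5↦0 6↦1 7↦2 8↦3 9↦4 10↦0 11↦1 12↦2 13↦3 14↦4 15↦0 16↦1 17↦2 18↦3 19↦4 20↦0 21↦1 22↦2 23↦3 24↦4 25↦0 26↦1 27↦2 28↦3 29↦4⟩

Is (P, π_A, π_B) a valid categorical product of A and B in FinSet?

|A|·|B| = 6·5 = 30;  |P| = 30
Check the pairing map k ↦ (π_A(k), π_B(k)):
  0 ↦ (0,0)
  1 ↦ (0,1)
  2 ↦ (0,2)
  3 ↦ (0,3)
  4 ↦ (0,4)
  5 ↦ (1,0)
  6 ↦ (1,1)
  7 ↦ (1,2)
  8 ↦ (1,3)
  9 ↦ (1,4)
  10 ↦ (2,0)
  11 ↦ (2,1)
  12 ↦ (2,2)
  13 ↦ (2,3)
  14 ↦ (2,4)
  15 ↦ (3,0)
  16 ↦ (3,1)
  17 ↦ (3,2)
  18 ↦ (3,3)
  19 ↦ (3,4)
  20 ↦ (4,0)
  21 ↦ (4,1)
  22 ↦ (4,2)
  23 ↦ (4,3)
  24 ↦ (4,4)
  25 ↦ (5,0)
  26 ↦ (5,1)
  27 ↦ (5,2)
  28 ↦ (5,3)
  29 ↦ (5,4)
distinct pairs in image: 30 / 30 needed
  → bijection onto A×B; projections well-typed.

Answer: VALID PRODUCT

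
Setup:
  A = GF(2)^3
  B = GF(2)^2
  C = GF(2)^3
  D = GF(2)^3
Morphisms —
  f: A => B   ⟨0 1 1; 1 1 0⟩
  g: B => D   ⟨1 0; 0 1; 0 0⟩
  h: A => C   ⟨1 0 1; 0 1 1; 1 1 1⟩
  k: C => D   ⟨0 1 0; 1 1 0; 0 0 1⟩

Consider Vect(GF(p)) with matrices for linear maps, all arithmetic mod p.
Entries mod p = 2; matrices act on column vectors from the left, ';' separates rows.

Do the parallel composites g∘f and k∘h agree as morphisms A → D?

Answer: DOES NOT COMMUTE

Trace:
1) trace f;g:
  e0=(1,0,0) f=>(0,1) g=>(0,1,0)
  e1=(0,1,0) f=>(1,1) g=>(1,1,0)
  e2=(0,0,1) f=>(1,0) g=>(1,0,0)
  ⟦path⟧₁ = ⟨0 1 1; 1 1 0; 0 0 0⟩
2) trace h;k:
  e0=(1,0,0) h=>(1,0,1) k=>(0,1,1)
  e1=(0,1,0) h=>(0,1,1) k=>(1,1,1)
  e2=(0,0,1) h=>(1,1,1) k=>(1,0,1)
  ⟦path⟧₂ = ⟨0 1 1; 1 1 0; 1 1 1⟩
Equal? NO — does not commute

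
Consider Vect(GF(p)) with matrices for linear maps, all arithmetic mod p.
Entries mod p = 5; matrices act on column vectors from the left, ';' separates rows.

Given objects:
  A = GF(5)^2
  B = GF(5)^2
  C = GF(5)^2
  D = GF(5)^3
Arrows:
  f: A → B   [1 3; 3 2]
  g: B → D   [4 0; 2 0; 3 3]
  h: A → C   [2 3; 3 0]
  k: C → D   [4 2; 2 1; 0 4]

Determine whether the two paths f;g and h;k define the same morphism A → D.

Path 1 = f;g:
  e0=[1,0] f→[1,3] g→[4,2,2]
  e1=[0,1] f→[3,2] g→[2,1,0]
  result₁ = [4 2; 2 1; 2 0]
Path 2 = h;k:
  e0=[1,0] h→[2,3] k→[4,2,2]
  e1=[0,1] h→[3,0] k→[2,1,0]
  result₂ = [4 2; 2 1; 2 0]
Equal? equal; square commutes

Answer: COMMUTES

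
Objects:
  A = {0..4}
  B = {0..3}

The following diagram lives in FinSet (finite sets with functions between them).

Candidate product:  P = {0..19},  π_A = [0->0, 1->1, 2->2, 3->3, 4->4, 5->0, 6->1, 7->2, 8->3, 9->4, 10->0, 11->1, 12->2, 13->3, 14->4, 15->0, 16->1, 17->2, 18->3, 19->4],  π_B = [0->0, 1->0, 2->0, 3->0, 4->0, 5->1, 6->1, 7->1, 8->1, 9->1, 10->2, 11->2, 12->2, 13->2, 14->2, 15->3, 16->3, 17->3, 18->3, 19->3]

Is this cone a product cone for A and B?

|A|·|B| = 5·4 = 20;  |P| = 20
Check the pairing map k ↦ (π_A(k), π_B(k)):
  0 -> (0,0)
  1 -> (1,0)
  2 -> (2,0)
  3 -> (3,0)
  4 -> (4,0)
  5 -> (0,1)
  6 -> (1,1)
  7 -> (2,1)
  8 -> (3,1)
  9 -> (4,1)
  10 -> (0,2)
  11 -> (1,2)
  12 -> (2,2)
  13 -> (3,2)
  14 -> (4,2)
  15 -> (0,3)
  16 -> (1,3)
  17 -> (2,3)
  18 -> (3,3)
  19 -> (4,3)
distinct pairs in image: 20 / 20 needed
  → bijection onto A×B; projections well-typed.

Answer: VALID PRODUCT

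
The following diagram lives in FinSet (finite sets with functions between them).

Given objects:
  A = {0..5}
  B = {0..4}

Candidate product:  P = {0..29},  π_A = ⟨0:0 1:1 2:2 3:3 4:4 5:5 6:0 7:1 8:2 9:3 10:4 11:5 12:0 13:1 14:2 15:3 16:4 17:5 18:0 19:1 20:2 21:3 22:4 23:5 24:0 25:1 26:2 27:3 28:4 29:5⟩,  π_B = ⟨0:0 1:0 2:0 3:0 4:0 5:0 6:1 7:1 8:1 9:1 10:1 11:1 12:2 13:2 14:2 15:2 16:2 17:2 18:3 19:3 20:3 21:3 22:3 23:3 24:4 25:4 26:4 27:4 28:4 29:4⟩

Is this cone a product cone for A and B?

|A|·|B| = 6·5 = 30;  |P| = 30
Check the pairing map k ↦ (π_A(k), π_B(k)):
  0 : (0,0)
  1 : (1,0)
  2 : (2,0)
  3 : (3,0)
  4 : (4,0)
  5 : (5,0)
  6 : (0,1)
  7 : (1,1)
  8 : (2,1)
  9 : (3,1)
  10 : (4,1)
  11 : (5,1)
  12 : (0,2)
  13 : (1,2)
  14 : (2,2)
  15 : (3,2)
  16 : (4,2)
  17 : (5,2)
  18 : (0,3)
  19 : (1,3)
  20 : (2,3)
  21 : (3,3)
  22 : (4,3)
  23 : (5,3)
  24 : (0,4)
  25 : (1,4)
  26 : (2,4)
  27 : (3,4)
  28 : (4,4)
  29 : (5,4)
distinct pairs in image: 30 / 30 needed
  → bijection onto A×B; projections well-typed.

Answer: VALID PRODUCT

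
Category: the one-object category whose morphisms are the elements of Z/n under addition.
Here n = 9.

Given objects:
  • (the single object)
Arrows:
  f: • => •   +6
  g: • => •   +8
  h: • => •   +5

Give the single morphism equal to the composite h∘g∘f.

Answer: +1

Work:
  0 +6≡6 +8≡5 +5≡1  (mod 9)
result: +1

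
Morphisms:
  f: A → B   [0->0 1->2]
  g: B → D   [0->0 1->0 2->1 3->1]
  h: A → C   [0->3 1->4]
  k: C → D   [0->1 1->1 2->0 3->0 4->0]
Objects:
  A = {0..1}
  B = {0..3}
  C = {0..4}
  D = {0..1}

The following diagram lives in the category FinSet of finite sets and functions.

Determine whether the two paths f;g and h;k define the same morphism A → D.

Answer: DOES NOT COMMUTE

Derivation:
1) trace f;g:
  0 f→0 g→0
  1 f→2 g→1
  ⟦path⟧₁ = [0->0 1->1]
2) trace h;k:
  0 h→3 k→0
  1 h→4 k→0
  ⟦path⟧₂ = [0->0 1->0]
Equal? distinct morphisms ✗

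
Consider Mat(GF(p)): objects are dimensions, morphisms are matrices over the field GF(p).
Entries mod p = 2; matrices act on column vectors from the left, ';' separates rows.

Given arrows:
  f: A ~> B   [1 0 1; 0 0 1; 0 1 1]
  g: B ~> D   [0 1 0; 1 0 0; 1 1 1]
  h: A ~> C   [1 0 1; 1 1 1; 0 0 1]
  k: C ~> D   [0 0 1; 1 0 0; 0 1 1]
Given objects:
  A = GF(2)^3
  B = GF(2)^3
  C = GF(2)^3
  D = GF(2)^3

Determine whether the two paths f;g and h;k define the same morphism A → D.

Path 1 = f;g:
  e0=[1,0,0] f~>[1,0,0] g~>[0,1,1]
  e1=[0,1,0] f~>[0,0,1] g~>[0,0,1]
  e2=[0,0,1] f~>[1,1,1] g~>[1,1,1]
  result₁ = [0 0 1; 1 0 1; 1 1 1]
Path 2 = h;k:
  e0=[1,0,0] h~>[1,1,0] k~>[0,1,1]
  e1=[0,1,0] h~>[0,1,0] k~>[0,0,1]
  e2=[0,0,1] h~>[1,1,1] k~>[1,1,0]
  result₂ = [0 0 1; 1 0 1; 1 1 0]
Equal? NO — does not commute

Answer: DOES NOT COMMUTE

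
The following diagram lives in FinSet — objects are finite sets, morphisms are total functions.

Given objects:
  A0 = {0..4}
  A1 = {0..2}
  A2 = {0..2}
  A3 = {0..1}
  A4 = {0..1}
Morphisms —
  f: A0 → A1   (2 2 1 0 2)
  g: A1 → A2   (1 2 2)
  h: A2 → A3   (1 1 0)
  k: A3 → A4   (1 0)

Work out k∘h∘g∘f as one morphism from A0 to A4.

  0 f→2 g→2 h→0 k→1
  1 f→2 g→2 h→0 k→1
  2 f→1 g→2 h→0 k→1
  3 f→0 g→1 h→1 k→0
  4 f→2 g→2 h→0 k→1
composite: (1 1 1 0 1)

Answer: (1 1 1 0 1)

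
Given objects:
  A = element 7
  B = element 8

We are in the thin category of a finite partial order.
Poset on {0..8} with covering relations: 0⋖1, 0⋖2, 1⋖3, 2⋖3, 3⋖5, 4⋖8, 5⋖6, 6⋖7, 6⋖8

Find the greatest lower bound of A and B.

Common predecessors of 7,8: {0,1,2,3,5,6}
  0 <= 6
  1 <= 6
  2 <= 6
  3 <= 6
  5 <= 6
  6 <= 6
glb = 6

Answer: A∧B = 6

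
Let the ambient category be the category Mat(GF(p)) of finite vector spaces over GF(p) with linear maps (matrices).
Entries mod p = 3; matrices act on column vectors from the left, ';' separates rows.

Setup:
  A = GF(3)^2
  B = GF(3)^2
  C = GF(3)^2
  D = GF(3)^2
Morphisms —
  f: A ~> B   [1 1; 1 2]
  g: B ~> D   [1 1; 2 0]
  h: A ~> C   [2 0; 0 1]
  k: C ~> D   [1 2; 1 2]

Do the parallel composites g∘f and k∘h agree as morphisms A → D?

Answer: DOES NOT COMMUTE

Derivation:
Along f;g (path 1):
  e0=[1,0] f~>[1,1] g~>[2,2]
  e1=[0,1] f~>[1,2] g~>[0,2]
  composite₁ = [2 0; 2 2]
Along h;k (path 2):
  e0=[1,0] h~>[2,0] k~>[2,2]
  e1=[0,1] h~>[0,1] k~>[2,2]
  composite₂ = [2 2; 2 2]
Equal? NO — does not commute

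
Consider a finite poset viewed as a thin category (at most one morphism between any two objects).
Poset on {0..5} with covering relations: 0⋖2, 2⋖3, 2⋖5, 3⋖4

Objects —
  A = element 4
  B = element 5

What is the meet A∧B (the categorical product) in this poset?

Answer: A∧B = 2

Trace:
Lower bounds of A=4 and B=5: {0,2}
  0 ⊑ 2
  2 ⊑ 2
glb = 2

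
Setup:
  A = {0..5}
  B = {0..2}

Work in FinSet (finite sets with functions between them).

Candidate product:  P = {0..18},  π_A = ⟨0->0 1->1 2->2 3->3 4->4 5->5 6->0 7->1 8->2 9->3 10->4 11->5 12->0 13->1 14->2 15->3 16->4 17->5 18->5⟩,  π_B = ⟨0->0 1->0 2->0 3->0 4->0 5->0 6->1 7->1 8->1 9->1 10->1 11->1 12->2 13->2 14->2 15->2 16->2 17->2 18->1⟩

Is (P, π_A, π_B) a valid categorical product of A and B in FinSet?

Answer: NOT A VALID PRODUCT — |P|=19 ≠ |A|·|B|=18

Work:
|A|·|B| = 6·3 = 18;  |P| = 19
  → cardinalities differ; no bijection possible.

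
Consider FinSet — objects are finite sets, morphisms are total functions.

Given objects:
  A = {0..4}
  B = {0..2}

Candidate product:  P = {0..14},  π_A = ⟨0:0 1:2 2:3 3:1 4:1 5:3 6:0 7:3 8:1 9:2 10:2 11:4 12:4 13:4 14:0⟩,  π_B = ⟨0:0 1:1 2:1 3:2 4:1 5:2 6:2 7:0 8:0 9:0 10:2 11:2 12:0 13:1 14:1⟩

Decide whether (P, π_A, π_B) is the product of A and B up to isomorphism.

Answer: VALID PRODUCT

Trace:
|A|·|B| = 5·3 = 15;  |P| = 15
Check the pairing map k ↦ (π_A(k), π_B(k)):
  0 : (0,0)
  1 : (2,1)
  2 : (3,1)
  3 : (1,2)
  4 : (1,1)
  5 : (3,2)
  6 : (0,2)
  7 : (3,0)
  8 : (1,0)
  9 : (2,0)
  10 : (2,2)
  11 : (4,2)
  12 : (4,0)
  13 : (4,1)
  14 : (0,1)
distinct pairs in image: 15 / 15 needed
  → bijection onto A×B; projections well-typed.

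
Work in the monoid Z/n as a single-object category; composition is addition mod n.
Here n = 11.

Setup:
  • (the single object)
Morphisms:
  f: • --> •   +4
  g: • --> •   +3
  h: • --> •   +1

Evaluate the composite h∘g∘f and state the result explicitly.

  0 +4≡4 +3≡7 +1≡8  (mod 11)
composite: +8

Answer: +8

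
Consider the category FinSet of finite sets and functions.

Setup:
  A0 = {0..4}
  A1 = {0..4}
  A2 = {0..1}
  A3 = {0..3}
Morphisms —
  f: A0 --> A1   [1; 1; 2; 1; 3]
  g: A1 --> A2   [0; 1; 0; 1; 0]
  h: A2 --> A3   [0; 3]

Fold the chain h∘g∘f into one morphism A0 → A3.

Answer: [3; 3; 0; 3; 3]

Derivation:
  0 f-->1 g-->1 h-->3
  1 f-->1 g-->1 h-->3
  2 f-->2 g-->0 h-->0
  3 f-->1 g-->1 h-->3
  4 f-->3 g-->1 h-->3
result: [3; 3; 0; 3; 3]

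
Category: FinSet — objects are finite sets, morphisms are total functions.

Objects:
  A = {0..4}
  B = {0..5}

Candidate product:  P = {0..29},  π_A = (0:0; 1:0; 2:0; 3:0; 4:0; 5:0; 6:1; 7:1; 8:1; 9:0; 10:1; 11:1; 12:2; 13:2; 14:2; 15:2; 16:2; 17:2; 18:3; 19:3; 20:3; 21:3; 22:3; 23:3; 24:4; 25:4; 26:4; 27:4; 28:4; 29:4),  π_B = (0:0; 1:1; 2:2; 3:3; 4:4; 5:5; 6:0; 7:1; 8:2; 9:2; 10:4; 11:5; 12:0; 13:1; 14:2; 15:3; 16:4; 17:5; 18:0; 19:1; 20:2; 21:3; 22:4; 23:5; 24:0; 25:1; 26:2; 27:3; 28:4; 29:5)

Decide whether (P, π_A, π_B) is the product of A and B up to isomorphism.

|A|·|B| = 5·6 = 30;  |P| = 30
Check the pairing map k ↦ (π_A(k), π_B(k)):
  0 : (0,0)
  1 : (0,1)
  2 : (0,2)
  3 : (0,3)
  4 : (0,4)
  5 : (0,5)
  6 : (1,0)
  7 : (1,1)
  8 : (1,2)
  9 : (0,2)  ✗ repeats pair of k=2
  10 : (1,4)
  11 : (1,5)
  12 : (2,0)
  13 : (2,1)
  14 : (2,2)
  15 : (2,3)
  16 : (2,4)
  17 : (2,5)
  18 : (3,0)
  19 : (3,1)
  20 : (3,2)
  21 : (3,3)
  22 : (3,4)
  23 : (3,5)
  24 : (4,0)
  25 : (4,1)
  26 : (4,2)
  27 : (4,3)
  28 : (4,4)
  29 : (4,5)
distinct pairs in image: 29 / 30 needed
  → (0,2) hit at k=2 and k=9

Answer: NOT A VALID PRODUCT — duplicate pair at indices 2,9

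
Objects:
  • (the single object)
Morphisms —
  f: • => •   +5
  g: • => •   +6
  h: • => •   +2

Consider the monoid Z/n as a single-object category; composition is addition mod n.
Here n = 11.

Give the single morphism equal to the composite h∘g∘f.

  0 +5≡5 +6≡0 +2≡2  (mod 11)
composite: +2

Answer: +2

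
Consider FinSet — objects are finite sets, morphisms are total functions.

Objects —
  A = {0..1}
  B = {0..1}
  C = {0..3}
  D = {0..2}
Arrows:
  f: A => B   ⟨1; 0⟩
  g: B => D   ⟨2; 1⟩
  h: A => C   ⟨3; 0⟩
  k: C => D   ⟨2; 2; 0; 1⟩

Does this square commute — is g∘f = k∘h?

Path 1 = f;g:
  0 f=>1 g=>1
  1 f=>0 g=>2
  ⟦path⟧₁ = ⟨1; 2⟩
Path 2 = h;k:
  0 h=>3 k=>1
  1 h=>0 k=>2
  ⟦path⟧₂ = ⟨1; 2⟩
Equal? YES — commutes

Answer: COMMUTES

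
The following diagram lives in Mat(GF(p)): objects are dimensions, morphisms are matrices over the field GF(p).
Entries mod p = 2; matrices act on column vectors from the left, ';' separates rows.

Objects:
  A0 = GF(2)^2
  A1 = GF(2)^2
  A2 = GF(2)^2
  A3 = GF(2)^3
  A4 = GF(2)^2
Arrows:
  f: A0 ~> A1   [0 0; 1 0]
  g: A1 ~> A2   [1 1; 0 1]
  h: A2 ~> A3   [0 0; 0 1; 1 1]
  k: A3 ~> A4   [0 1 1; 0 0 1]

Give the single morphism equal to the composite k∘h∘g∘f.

  e0=(1,0) f~>(0,1) g~>(1,1) h~>(0,1,0) k~>(1,0)
  e1=(0,1) f~>(0,0) g~>(0,0) h~>(0,0,0) k~>(0,0)
⟦path⟧: [1 0; 0 0]

Answer: [1 0; 0 0]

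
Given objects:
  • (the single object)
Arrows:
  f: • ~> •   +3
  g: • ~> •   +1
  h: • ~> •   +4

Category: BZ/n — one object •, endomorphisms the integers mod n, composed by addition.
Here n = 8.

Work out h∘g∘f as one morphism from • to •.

Answer: +0

Trace:
  0 +3≡3 +1≡4 +4≡0  (mod 8)
result: +0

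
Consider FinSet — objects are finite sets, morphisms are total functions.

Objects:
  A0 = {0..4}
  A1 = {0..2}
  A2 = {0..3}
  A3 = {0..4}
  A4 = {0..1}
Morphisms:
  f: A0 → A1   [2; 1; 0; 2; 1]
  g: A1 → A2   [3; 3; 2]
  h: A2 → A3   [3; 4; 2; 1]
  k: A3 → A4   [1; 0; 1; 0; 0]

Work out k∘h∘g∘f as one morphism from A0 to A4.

Answer: [1; 0; 0; 1; 0]

Work:
  0 f→2 g→2 h→2 k→1
  1 f→1 g→3 h→1 k→0
  2 f→0 g→3 h→1 k→0
  3 f→2 g→2 h→2 k→1
  4 f→1 g→3 h→1 k→0
composite: [1; 0; 0; 1; 0]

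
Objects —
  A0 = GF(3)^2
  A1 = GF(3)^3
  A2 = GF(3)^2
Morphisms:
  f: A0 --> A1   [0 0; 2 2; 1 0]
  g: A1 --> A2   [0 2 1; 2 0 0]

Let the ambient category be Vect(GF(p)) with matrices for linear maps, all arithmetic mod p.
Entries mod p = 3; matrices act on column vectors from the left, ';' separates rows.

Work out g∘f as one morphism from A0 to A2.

  e0=[1,0] f-->[0,2,1] g-->[2,0]
  e1=[0,1] f-->[0,2,0] g-->[1,0]
composite: [2 1; 0 0]

Answer: [2 1; 0 0]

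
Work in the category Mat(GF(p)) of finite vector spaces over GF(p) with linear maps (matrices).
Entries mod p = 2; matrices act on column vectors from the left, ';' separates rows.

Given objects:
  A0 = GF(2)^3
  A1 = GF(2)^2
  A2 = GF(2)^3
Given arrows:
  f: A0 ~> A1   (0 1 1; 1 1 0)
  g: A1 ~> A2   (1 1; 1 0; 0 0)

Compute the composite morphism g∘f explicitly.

Answer: (1 0 1; 0 1 1; 0 0 0)

Trace:
  e0=[1,0,0] f~>[0,1] g~>[1,0,0]
  e1=[0,1,0] f~>[1,1] g~>[0,1,0]
  e2=[0,0,1] f~>[1,0] g~>[1,1,0]
⟦path⟧: (1 0 1; 0 1 1; 0 0 0)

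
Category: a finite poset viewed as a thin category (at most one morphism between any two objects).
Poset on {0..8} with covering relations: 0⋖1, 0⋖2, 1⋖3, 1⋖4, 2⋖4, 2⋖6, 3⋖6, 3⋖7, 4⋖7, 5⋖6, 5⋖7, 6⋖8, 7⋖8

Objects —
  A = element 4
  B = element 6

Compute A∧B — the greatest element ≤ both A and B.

{x : x⊑A ∧ x⊑B} = {0,1,2}  (A=4, B=6)
  maximal lower bounds 1 and 2 are incomparable: neither 1⊑2 nor 2⊑1
→ no greatest lower bound exists

Answer: NO MEET EXISTS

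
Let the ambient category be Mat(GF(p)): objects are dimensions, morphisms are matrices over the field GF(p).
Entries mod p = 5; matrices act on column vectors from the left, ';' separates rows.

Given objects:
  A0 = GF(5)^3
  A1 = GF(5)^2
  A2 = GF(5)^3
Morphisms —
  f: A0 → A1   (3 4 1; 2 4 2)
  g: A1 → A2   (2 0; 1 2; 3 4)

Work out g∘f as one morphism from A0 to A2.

Answer: (1 3 2; 2 2 0; 2 3 1)

Trace:
  e0=[1,0,0] f→[3,2] g→[1,2,2]
  e1=[0,1,0] f→[4,4] g→[3,2,3]
  e2=[0,0,1] f→[1,2] g→[2,0,1]
composite: (1 3 2; 2 2 0; 2 3 1)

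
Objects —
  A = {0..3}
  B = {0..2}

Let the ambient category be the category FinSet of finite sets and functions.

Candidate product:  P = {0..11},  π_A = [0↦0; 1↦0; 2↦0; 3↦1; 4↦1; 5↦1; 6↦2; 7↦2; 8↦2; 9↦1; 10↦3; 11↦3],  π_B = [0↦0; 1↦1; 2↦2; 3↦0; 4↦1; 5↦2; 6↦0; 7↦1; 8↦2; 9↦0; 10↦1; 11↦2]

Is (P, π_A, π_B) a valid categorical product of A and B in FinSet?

Answer: NOT A VALID PRODUCT — duplicate pair at indices 3,9

Derivation:
|A|·|B| = 4·3 = 12;  |P| = 12
Check the pairing map k ↦ (π_A(k), π_B(k)):
  0 ↦ (0,0)
  1 ↦ (0,1)
  2 ↦ (0,2)
  3 ↦ (1,0)
  4 ↦ (1,1)
  5 ↦ (1,2)
  6 ↦ (2,0)
  7 ↦ (2,1)
  8 ↦ (2,2)
  9 ↦ (1,0)  ✗ repeats pair of k=3
  10 ↦ (3,1)
  11 ↦ (3,2)
distinct pairs in image: 11 / 12 needed
  → (1,0) hit at k=3 and k=9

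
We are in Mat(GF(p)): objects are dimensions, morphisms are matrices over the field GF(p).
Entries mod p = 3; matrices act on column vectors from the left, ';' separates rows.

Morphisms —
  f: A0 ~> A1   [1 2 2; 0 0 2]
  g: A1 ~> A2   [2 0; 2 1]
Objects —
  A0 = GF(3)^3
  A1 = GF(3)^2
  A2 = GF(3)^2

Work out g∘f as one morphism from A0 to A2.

  e0=[1,0,0] f~>[1,0] g~>[2,2]
  e1=[0,1,0] f~>[2,0] g~>[1,1]
  e2=[0,0,1] f~>[2,2] g~>[1,0]
result: [2 1 1; 2 1 0]

Answer: [2 1 1; 2 1 0]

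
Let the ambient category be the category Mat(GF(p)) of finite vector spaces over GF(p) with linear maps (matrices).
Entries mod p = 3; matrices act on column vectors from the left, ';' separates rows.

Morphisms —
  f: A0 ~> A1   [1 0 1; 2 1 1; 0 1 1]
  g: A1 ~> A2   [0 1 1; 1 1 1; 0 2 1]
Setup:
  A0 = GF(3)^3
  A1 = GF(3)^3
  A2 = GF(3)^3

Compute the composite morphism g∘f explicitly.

Answer: [2 2 2; 0 2 0; 1 0 0]

Work:
  e0=⟨1,0,0⟩ f~>⟨1,2,0⟩ g~>⟨2,0,1⟩
  e1=⟨0,1,0⟩ f~>⟨0,1,1⟩ g~>⟨2,2,0⟩
  e2=⟨0,0,1⟩ f~>⟨1,1,1⟩ g~>⟨2,0,0⟩
result: [2 2 2; 0 2 0; 1 0 0]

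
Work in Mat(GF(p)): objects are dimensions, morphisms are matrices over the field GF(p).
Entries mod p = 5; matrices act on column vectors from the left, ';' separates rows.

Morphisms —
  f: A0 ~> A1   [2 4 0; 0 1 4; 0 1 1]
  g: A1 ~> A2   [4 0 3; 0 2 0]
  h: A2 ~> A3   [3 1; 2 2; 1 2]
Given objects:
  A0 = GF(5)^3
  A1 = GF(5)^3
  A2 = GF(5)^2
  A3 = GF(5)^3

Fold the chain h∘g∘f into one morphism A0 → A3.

Answer: [4 4 2; 1 2 2; 3 3 4]

Derivation:
  e0=⟨1,0,0⟩ f~>⟨2,0,0⟩ g~>⟨3,0⟩ h~>⟨4,1,3⟩
  e1=⟨0,1,0⟩ f~>⟨4,1,1⟩ g~>⟨4,2⟩ h~>⟨4,2,3⟩
  e2=⟨0,0,1⟩ f~>⟨0,4,1⟩ g~>⟨3,3⟩ h~>⟨2,2,4⟩
⟦path⟧: [4 4 2; 1 2 2; 3 3 4]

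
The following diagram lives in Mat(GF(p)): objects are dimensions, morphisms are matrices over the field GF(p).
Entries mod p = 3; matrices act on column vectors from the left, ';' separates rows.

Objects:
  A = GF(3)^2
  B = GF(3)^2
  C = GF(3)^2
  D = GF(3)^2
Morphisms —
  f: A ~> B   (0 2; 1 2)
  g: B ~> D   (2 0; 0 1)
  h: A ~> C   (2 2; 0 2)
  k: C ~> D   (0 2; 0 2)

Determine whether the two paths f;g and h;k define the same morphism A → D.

1) trace f;g:
  e0=⟨1,0⟩ f~>⟨0,1⟩ g~>⟨0,1⟩
  e1=⟨0,1⟩ f~>⟨2,2⟩ g~>⟨1,2⟩
  composite₁ = (0 1; 1 2)
2) trace h;k:
  e0=⟨1,0⟩ h~>⟨2,0⟩ k~>⟨0,0⟩
  e1=⟨0,1⟩ h~>⟨2,2⟩ k~>⟨1,1⟩
  composite₂ = (0 1; 0 1)
Equal? differ; not commutative

Answer: DOES NOT COMMUTE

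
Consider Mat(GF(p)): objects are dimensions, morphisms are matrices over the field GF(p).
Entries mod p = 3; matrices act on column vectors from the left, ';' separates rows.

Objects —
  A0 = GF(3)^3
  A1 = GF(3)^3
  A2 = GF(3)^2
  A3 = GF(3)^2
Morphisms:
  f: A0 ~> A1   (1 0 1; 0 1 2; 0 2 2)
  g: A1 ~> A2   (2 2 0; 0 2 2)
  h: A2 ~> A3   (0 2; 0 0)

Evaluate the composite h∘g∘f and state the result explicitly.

Answer: (0 0 1; 0 0 0)

Derivation:
  e0=⟨1,0,0⟩ f~>⟨1,0,0⟩ g~>⟨2,0⟩ h~>⟨0,0⟩
  e1=⟨0,1,0⟩ f~>⟨0,1,2⟩ g~>⟨2,0⟩ h~>⟨0,0⟩
  e2=⟨0,0,1⟩ f~>⟨1,2,2⟩ g~>⟨0,2⟩ h~>⟨1,0⟩
result: (0 0 1; 0 0 0)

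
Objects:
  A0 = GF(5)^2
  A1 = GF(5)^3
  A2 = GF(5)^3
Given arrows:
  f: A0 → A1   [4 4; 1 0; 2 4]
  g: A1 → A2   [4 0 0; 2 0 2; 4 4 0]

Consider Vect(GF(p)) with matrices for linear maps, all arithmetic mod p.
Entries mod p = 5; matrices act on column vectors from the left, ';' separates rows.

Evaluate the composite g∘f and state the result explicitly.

Answer: [1 1; 2 1; 0 1]

Work:
  e0=(1,0) f→(4,1,2) g→(1,2,0)
  e1=(0,1) f→(4,0,4) g→(1,1,1)
⟦path⟧: [1 1; 2 1; 0 1]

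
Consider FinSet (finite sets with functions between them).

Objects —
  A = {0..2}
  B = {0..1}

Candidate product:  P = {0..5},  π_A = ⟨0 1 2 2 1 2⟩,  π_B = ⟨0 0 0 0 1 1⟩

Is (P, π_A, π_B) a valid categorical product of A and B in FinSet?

|A|·|B| = 3·2 = 6;  |P| = 6
Check the pairing map k ↦ (π_A(k), π_B(k)):
  0 -> (0,0)
  1 -> (1,0)
  2 -> (2,0)
  3 -> (2,0)  ✗ repeats pair of k=2
  4 -> (1,1)
  5 -> (2,1)
distinct pairs in image: 5 / 6 needed
  → (2,0) hit at k=2 and k=3

Answer: NOT A VALID PRODUCT — duplicate pair at indices 2,3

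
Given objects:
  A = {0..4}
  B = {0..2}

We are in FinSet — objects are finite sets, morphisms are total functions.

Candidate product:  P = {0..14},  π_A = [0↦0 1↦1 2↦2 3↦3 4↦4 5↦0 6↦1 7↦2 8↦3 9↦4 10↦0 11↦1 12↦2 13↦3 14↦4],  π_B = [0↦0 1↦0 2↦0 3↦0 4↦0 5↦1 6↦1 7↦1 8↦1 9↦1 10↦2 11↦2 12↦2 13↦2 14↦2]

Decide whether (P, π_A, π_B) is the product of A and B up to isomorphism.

|A|·|B| = 5·3 = 15;  |P| = 15
Check the pairing map k ↦ (π_A(k), π_B(k)):
  0 ↦ (0,0)
  1 ↦ (1,0)
  2 ↦ (2,0)
  3 ↦ (3,0)
  4 ↦ (4,0)
  5 ↦ (0,1)
  6 ↦ (1,1)
  7 ↦ (2,1)
  8 ↦ (3,1)
  9 ↦ (4,1)
  10 ↦ (0,2)
  11 ↦ (1,2)
  12 ↦ (2,2)
  13 ↦ (3,2)
  14 ↦ (4,2)
distinct pairs in image: 15 / 15 needed
  → bijection onto A×B; projections well-typed.

Answer: VALID PRODUCT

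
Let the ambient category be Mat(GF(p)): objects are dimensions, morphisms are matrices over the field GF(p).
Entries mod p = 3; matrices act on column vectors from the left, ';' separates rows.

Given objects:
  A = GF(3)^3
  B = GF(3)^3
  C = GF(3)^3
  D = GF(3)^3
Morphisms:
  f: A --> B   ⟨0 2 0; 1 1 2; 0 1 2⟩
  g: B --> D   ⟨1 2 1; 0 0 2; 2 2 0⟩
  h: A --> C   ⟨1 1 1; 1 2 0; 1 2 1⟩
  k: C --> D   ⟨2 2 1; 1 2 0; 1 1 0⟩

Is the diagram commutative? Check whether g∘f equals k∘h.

Answer: COMMUTES

Work:
Path 1 = f;g:
  e0=⟨1,0,0⟩ f-->⟨0,1,0⟩ g-->⟨2,0,2⟩
  e1=⟨0,1,0⟩ f-->⟨2,1,1⟩ g-->⟨2,2,0⟩
  e2=⟨0,0,1⟩ f-->⟨0,2,2⟩ g-->⟨0,1,1⟩
  result₁ = ⟨2 2 0; 0 2 1; 2 0 1⟩
Path 2 = h;k:
  e0=⟨1,0,0⟩ h-->⟨1,1,1⟩ k-->⟨2,0,2⟩
  e1=⟨0,1,0⟩ h-->⟨1,2,2⟩ k-->⟨2,2,0⟩
  e2=⟨0,0,1⟩ h-->⟨1,0,1⟩ k-->⟨0,1,1⟩
  result₂ = ⟨2 2 0; 0 2 1; 2 0 1⟩
Equal? equal; square commutes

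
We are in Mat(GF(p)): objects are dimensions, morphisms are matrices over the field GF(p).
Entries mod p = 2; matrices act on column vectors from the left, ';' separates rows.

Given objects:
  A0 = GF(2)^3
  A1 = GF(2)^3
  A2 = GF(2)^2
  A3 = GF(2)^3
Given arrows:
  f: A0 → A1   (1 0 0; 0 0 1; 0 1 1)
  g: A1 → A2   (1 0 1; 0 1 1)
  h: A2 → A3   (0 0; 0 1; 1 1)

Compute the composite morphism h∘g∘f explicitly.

Answer: (0 0 0; 0 1 0; 1 0 1)

Trace:
  e0=[1,0,0] f→[1,0,0] g→[1,0] h→[0,0,1]
  e1=[0,1,0] f→[0,0,1] g→[1,1] h→[0,1,0]
  e2=[0,0,1] f→[0,1,1] g→[1,0] h→[0,0,1]
result: (0 0 0; 0 1 0; 1 0 1)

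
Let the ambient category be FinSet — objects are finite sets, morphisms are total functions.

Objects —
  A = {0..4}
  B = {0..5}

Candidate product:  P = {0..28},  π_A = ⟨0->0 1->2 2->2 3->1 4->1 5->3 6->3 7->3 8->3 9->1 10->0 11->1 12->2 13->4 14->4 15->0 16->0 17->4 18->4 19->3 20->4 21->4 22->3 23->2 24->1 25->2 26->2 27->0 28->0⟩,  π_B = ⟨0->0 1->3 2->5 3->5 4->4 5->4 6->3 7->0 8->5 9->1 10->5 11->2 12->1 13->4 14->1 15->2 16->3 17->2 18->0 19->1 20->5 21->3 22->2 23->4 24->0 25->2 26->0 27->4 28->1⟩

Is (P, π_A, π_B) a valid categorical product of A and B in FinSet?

|A|·|B| = 5·6 = 30;  |P| = 29
  → cardinalities differ; no bijection possible.

Answer: NOT A VALID PRODUCT — |P|=29 ≠ |A|·|B|=30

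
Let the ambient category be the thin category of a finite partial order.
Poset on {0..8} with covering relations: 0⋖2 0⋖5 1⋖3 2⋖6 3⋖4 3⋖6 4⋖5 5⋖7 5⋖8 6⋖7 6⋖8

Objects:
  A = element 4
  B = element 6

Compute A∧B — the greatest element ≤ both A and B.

Common predecessors of 4,6: {1,3}
  1 ⊑ 3
  3 ⊑ 3
glb = 3

Answer: A∧B = 3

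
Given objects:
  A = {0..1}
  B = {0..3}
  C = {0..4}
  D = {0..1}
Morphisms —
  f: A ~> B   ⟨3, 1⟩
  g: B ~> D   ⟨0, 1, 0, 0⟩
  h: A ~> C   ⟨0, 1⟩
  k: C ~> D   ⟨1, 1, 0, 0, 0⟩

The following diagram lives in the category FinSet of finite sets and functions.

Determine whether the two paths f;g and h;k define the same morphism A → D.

Answer: DOES NOT COMMUTE

Trace:
Along f;g (path 1):
  0 f~>3 g~>0
  1 f~>1 g~>1
  ⟦path⟧₁ = ⟨0, 1⟩
Along h;k (path 2):
  0 h~>0 k~>1
  1 h~>1 k~>1
  ⟦path⟧₂ = ⟨1, 1⟩
Equal? distinct morphisms ✗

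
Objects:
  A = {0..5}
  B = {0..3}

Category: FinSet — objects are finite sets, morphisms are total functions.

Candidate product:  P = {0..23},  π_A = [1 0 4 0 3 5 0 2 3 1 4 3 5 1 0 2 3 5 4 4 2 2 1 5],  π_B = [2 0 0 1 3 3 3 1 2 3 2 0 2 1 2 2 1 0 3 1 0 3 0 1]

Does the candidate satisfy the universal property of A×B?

Answer: VALID PRODUCT

Derivation:
|A|·|B| = 6·4 = 24;  |P| = 24
Check the pairing map k ↦ (π_A(k), π_B(k)):
  0 -> (1,2)
  1 -> (0,0)
  2 -> (4,0)
  3 -> (0,1)
  4 -> (3,3)
  5 -> (5,3)
  6 -> (0,3)
  7 -> (2,1)
  8 -> (3,2)
  9 -> (1,3)
  10 -> (4,2)
  11 -> (3,0)
  12 -> (5,2)
  13 -> (1,1)
  14 -> (0,2)
  15 -> (2,2)
  16 -> (3,1)
  17 -> (5,0)
  18 -> (4,3)
  19 -> (4,1)
  20 -> (2,0)
  21 -> (2,3)
  22 -> (1,0)
  23 -> (5,1)
distinct pairs in image: 24 / 24 needed
  → bijection onto A×B; projections well-typed.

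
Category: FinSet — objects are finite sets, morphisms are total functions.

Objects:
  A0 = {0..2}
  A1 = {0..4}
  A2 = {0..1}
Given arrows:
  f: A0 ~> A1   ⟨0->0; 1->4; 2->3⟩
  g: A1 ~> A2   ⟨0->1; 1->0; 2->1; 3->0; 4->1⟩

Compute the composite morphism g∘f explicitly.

  0 f~>0 g~>1
  1 f~>4 g~>1
  2 f~>3 g~>0
⟦path⟧: ⟨0->1; 1->1; 2->0⟩

Answer: ⟨0->1; 1->1; 2->0⟩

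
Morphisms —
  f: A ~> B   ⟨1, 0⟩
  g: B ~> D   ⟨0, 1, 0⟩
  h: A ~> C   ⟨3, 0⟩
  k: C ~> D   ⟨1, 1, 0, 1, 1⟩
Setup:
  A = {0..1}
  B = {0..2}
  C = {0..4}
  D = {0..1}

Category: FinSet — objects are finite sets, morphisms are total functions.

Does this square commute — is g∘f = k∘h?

Answer: DOES NOT COMMUTE

Trace:
Path 1 = f;g:
  0 f~>1 g~>1
  1 f~>0 g~>0
  result₁ = ⟨1, 0⟩
Path 2 = h;k:
  0 h~>3 k~>1
  1 h~>0 k~>1
  result₂ = ⟨1, 1⟩
Equal? NO — does not commute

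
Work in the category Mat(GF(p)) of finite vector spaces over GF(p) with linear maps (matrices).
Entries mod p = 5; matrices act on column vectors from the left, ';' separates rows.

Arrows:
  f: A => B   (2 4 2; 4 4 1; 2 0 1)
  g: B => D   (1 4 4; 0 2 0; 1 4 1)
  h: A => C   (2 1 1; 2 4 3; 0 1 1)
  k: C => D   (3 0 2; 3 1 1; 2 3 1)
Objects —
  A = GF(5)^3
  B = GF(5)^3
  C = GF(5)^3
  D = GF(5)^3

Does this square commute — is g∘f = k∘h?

Answer: COMMUTES

Work:
Path 1 = f;g:
  e0=(1,0,0) f=>(2,4,2) g=>(1,3,0)
  e1=(0,1,0) f=>(4,4,0) g=>(0,3,0)
  e2=(0,0,1) f=>(2,1,1) g=>(0,2,2)
  result₁ = (1 0 0; 3 3 2; 0 0 2)
Path 2 = h;k:
  e0=(1,0,0) h=>(2,2,0) k=>(1,3,0)
  e1=(0,1,0) h=>(1,4,1) k=>(0,3,0)
  e2=(0,0,1) h=>(1,3,1) k=>(0,2,2)
  result₂ = (1 0 0; 3 3 2; 0 0 2)
Equal? YES — commutes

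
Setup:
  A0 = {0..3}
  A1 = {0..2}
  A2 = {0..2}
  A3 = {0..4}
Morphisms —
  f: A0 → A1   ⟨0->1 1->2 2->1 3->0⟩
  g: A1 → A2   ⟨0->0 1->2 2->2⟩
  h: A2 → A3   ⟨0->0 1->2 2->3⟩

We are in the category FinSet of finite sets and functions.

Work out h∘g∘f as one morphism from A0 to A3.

Answer: ⟨0->3 1->3 2->3 3->0⟩

Trace:
  0 f→1 g→2 h→3
  1 f→2 g→2 h→3
  2 f→1 g→2 h→3
  3 f→0 g→0 h→0
composite: ⟨0->3 1->3 2->3 3->0⟩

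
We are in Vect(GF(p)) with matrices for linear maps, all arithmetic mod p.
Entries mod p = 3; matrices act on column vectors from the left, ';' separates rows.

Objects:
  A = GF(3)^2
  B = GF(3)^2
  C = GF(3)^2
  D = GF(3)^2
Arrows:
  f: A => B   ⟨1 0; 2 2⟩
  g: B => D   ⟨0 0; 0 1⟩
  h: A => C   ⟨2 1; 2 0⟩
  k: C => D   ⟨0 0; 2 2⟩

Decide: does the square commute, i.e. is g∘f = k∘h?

Along f;g (path 1):
  e0=(1,0) f=>(1,2) g=>(0,2)
  e1=(0,1) f=>(0,2) g=>(0,2)
  ⟦path⟧₁ = ⟨0 0; 2 2⟩
Along h;k (path 2):
  e0=(1,0) h=>(2,2) k=>(0,2)
  e1=(0,1) h=>(1,0) k=>(0,2)
  ⟦path⟧₂ = ⟨0 0; 2 2⟩
Equal? YES — commutes

Answer: COMMUTES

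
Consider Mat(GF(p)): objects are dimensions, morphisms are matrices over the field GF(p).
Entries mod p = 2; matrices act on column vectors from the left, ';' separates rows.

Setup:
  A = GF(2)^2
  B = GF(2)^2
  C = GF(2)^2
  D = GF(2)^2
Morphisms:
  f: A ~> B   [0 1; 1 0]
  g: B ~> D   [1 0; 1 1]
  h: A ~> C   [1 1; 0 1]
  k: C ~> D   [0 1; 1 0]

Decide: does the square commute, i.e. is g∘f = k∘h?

Path 1 = f;g:
  e0=⟨1,0⟩ f~>⟨0,1⟩ g~>⟨0,1⟩
  e1=⟨0,1⟩ f~>⟨1,0⟩ g~>⟨1,1⟩
  result₁ = [0 1; 1 1]
Path 2 = h;k:
  e0=⟨1,0⟩ h~>⟨1,0⟩ k~>⟨0,1⟩
  e1=⟨0,1⟩ h~>⟨1,1⟩ k~>⟨1,1⟩
  result₂ = [0 1; 1 1]
Equal? YES — commutes

Answer: COMMUTES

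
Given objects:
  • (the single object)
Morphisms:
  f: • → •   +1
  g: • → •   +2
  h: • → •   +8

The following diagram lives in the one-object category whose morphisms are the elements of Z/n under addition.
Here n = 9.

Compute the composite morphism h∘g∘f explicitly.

Answer: +2

Work:
  0 +1≡1 +2≡3 +8≡2  (mod 9)
result: +2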